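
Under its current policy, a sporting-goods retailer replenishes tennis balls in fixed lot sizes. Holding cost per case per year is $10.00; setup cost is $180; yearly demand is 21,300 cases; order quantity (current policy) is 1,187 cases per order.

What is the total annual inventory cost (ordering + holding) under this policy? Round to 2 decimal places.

$9,164.99

Ordering: D/Q × S = 21,300/1,187 × $180 = $3,229.99
Holding:  Q/2 × H = 1,187/2 × $10 = $5,935.00
Total = $3,229.99 + $5,935.00 = $9,164.99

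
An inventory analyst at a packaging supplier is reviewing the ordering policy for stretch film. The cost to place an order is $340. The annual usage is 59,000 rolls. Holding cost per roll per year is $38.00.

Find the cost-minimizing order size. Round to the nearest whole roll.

EOQ = √(2DS/H) = √(2 × 59,000 × 340 / 38)
    = √(1,055,789.47) ≈ 1,027.52

1,028 rolls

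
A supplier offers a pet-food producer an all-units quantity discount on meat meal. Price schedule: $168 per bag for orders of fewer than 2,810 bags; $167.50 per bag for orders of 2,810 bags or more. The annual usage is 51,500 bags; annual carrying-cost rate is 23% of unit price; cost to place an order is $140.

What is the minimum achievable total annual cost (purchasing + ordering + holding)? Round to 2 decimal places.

H₁ = 23%×$168 = $38.6400;  H₂ = 23%×$167.50 = $38.5250
EOQ₁ = √(2×51,500×140/38.6400) = 610.89  (< 2,810, feasible at tier 1)
EOQ₂ = √(2×51,500×140/38.5250) = 611.80  (< 2,810 → use Q = 2,810 at tier-2 price)
TC(tier 1 (EOQ₁), Q≈610.9) = $8,675,604.85
TC(tier 2, Q≈2,810.0) = $8,682,943.46
Minimum at tier 1 (EOQ₁): $8,675,604.85

$8,675,604.85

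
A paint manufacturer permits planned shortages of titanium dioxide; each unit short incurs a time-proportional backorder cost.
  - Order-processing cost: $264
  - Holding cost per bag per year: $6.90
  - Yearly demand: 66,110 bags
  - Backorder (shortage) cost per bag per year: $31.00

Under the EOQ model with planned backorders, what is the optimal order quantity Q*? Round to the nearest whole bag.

2,487 bags

Q* = √(2DS/H) · √((H + b)/b)
   = √(2 × 66,110 × 264 / 6.9) · √((6.9 + 31) / 31)
   = 2,249.189 × 1.1057 ≈ 2,486.94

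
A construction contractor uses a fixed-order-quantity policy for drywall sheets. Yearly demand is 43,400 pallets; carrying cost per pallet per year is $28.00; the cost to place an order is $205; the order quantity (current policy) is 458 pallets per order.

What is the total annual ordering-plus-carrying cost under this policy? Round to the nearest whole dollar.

Ordering: D/Q × S = 43,400/458 × $205 = $19,425.76
Holding:  Q/2 × H = 458/2 × $28 = $6,412.00
Total = $19,425.76 + $6,412.00 = $25,837.76

$25,838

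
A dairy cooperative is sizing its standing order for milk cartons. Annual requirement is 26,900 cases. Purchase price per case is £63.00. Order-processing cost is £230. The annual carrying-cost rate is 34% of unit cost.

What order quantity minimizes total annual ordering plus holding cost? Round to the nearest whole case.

H = i·C = 0.34 × £63 = £21.4200 per case-year
2DS/H = 2·26,900·230/21.42 = 577,684.41
EOQ = √577,684.41 ≈ 760.06

760 cases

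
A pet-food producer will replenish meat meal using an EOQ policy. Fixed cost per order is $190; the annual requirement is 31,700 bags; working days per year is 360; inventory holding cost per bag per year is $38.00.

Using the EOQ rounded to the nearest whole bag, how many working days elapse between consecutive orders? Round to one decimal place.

Optimal lot size Q* = (2 × 31,700 × $190 / $38)^½ ≈ 563.03 → Q = 563 bags
Days between orders = 360 / (D/Q) = 360 / 56.306 ≈ 6.394

6.4 days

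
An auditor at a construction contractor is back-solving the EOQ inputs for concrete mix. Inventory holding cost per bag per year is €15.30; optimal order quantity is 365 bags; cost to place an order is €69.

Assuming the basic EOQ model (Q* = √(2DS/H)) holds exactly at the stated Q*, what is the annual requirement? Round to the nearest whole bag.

14,771 bags per year

From Q* = √(2DS/H) ⇒ Q*² = 2DS/H.
D = Q²H / (2S) = 365² × 15.3 / (2 × 69) = 14,770.60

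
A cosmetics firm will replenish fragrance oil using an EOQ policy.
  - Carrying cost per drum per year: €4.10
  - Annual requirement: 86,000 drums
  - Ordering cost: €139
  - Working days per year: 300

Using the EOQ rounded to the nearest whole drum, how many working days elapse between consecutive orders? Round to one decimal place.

Optimal lot size Q* = (2 × 86,000 × €139 / €4.1)^½ ≈ 2,414.79 → Q = 2,415 drums
T = Q/D × 300 days = 2,415/86,000 × 300 = 8.424 days

8.4 days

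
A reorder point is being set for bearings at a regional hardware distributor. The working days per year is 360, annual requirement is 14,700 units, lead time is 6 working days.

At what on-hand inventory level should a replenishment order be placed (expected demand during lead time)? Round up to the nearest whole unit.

245 units

Daily demand d = 14,700 / 360 = 40.833 units/day
Demand during lead time = 40.833 × 6 = 245.00
Reorder point = 245.00 → round up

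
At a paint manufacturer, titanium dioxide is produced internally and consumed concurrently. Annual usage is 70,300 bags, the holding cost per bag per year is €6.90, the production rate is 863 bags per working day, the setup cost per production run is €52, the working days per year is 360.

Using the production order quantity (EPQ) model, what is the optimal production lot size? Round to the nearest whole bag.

1,170 bags

d = 70,300/360 = 195.2778 bags/day;  effective holding cost H(1 − d/p) = 6.9·(1 − 195.2778/863) = 5.33868
Q* = √(2DS / H_eff) = √(2·70,300·52 / 5.33868) ≈ 1,170.25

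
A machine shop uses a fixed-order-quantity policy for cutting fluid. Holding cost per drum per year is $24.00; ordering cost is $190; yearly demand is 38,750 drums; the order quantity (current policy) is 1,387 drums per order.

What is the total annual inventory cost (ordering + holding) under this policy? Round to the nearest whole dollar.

$21,952

Ordering: D/Q × S = 38,750/1,387 × $190 = $5,308.22
Holding:  Q/2 × H = 1,387/2 × $24 = $16,644.00
Total = $5,308.22 + $16,644.00 = $21,952.22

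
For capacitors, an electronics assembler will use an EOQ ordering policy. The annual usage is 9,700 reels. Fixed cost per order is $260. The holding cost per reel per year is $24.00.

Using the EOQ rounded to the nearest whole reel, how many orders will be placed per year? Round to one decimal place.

Optimal lot size Q* = (2 × 9,700 × $260 / $24)^½ ≈ 458.44 → Q = 458
Orders per year = D/Q = 9,700 / 458 = 21.179

21.2 orders per year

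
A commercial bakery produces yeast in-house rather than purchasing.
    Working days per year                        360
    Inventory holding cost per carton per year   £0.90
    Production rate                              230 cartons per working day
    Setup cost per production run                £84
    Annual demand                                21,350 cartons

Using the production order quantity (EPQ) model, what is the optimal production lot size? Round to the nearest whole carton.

Daily demand d = 21,350/360 = 59.306; p = 230; 1 − d/p = 0.74215
EPQ = √(2DS / (H(1 − d/p)))
    = √(2 × 21,350 × 84 / (0.9 × 0.74215)) ≈ 2,317.32

2,317 cartons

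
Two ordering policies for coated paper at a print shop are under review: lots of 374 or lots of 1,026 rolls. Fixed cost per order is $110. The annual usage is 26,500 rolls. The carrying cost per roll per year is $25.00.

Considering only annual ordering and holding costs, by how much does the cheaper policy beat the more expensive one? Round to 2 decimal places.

Annual cost at Q: ordering D·S/Q plus holding Q·H/2.
TC(374) = (26,500/374)×110 + (374/2)×25 = $12,469.12
TC(1,026) = (26,500/1,026)×110 + (1,026/2)×25 = $15,666.13
Lots of 374 are cheaper by $3,197.01.

$3,197.01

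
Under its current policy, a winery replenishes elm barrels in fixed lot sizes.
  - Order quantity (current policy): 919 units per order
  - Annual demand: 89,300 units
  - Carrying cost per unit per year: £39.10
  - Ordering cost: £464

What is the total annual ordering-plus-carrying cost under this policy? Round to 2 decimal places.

Annual ordering cost = (D/Q)·S = (89,300/919) × 464 = £45,087.27
Annual holding cost  = (Q/2)·H = (919/2) × 39.1 = £17,966.45
Total = £45,087.27 + £17,966.45 = £63,053.72

£63,053.72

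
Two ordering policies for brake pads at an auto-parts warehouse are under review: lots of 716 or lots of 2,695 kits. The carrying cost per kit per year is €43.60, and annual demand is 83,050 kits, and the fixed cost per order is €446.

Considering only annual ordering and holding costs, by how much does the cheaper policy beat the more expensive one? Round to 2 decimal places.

TC(Q) = (D/Q)S + (Q/2)H
TC(716) = (83,050/716)×446 + (716/2)×43.6 = €67,341.06
TC(2,695) = (83,050/2,695)×446 + (2,695/2)×43.6 = €72,495.08
Lots of 716 are cheaper by €5,154.02.

€5,154.02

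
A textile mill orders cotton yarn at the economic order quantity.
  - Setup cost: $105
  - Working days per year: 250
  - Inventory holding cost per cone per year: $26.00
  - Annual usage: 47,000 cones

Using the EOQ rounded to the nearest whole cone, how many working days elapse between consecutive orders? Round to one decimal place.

3.3 days

Optimal lot size Q* = (2 × 47,000 × $105 / $26)^½ ≈ 616.13 → Q = 616 cones
Cycle time = (working days × Q)/D = (250 × 616) / 47,000 = 3.277 days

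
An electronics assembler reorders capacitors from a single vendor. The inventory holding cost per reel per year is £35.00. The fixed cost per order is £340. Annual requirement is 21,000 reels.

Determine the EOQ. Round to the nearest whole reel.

EOQ = √(2DS/H) = √(2 × 21,000 × 340 / 35)
    = √(408,000.00) ≈ 638.75

639 reels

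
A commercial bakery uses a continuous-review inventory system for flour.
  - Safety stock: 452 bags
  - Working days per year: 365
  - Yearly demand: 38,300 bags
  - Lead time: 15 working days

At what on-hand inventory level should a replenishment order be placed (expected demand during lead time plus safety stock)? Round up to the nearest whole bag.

2,026 bags

Daily demand d = 38,300 / 365 = 104.932 bags/day
Demand during lead time = 104.932 × 15 = 1,573.97
Reorder point = 1,573.97 + 452 = 2,025.97 → round up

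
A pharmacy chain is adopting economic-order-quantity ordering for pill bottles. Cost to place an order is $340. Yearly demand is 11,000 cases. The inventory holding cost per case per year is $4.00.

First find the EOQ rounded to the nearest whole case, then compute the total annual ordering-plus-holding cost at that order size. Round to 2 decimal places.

Q* = √(2·D·S / H) = √(2·11,000·340 / 4) = √1,870,000.0 ≈ 1,367.48 → Q = 1,367 cases
Orders/yr = 11,000/1,367 = 8.047; ordering cost = 8.047 × $340 = $2,735.92
Average inventory = 1,367/2 = 683.5; holding cost = 683.5 × $4 = $2,734.00
Total = $2,735.92 + $2,734.00 = $5,469.92

$5,469.92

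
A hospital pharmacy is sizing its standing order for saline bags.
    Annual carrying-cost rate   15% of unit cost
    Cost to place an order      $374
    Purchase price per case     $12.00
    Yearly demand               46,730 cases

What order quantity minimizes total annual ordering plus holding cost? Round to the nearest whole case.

4,407 cases

Carrying cost H = $12 × 15% = $1.8000/case/yr
Q* = √(2·D·S / H) = √(2·46,730·374 / 1.8) = √19,418,911.1 ≈ 4,406.69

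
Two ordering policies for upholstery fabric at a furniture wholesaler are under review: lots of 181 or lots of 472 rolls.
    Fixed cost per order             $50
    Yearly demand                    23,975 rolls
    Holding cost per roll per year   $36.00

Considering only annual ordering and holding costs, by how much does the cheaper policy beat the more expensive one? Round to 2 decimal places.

For each Q, cost = (D/Q)·S + (Q/2)·H.
TC(181) = (23,975/181)×50 + (181/2)×36 = $9,880.93
TC(472) = (23,975/472)×50 + (472/2)×36 = $11,035.72
Lots of 181 are cheaper by $1,154.80.

$1,154.80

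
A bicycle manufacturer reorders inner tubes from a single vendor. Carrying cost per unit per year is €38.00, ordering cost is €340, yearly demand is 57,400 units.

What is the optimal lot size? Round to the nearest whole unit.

2DS/H = 2·57,400·340/38 = 1,027,157.89
EOQ = √1,027,157.89 ≈ 1,013.49

1,013 units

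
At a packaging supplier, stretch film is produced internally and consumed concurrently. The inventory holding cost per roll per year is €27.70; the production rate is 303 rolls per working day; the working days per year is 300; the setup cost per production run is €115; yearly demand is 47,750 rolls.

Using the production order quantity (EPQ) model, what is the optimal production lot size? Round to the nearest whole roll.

Daily demand d = 47,750/300 = 159.167; p = 303; 1 − d/p = 0.47470
EPQ = √(2DS / (H(1 − d/p)))
    = √(2 × 47,750 × 115 / (27.7 × 0.47470)) ≈ 913.91

914 rolls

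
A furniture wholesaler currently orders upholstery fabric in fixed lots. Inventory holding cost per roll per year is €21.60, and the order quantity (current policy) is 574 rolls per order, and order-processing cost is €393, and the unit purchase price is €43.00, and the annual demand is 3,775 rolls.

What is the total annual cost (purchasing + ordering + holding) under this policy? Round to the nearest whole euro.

€171,109

Ordering: D/Q × S = 3,775/574 × €393 = €2,584.63
Holding:  Q/2 × H = 574/2 × €21.6 = €6,199.20
Purchase cost = D·C = 3,775 × 43 = €162,325.00
Total = €2,584.63 + €6,199.20 + €162,325.00 = €171,108.83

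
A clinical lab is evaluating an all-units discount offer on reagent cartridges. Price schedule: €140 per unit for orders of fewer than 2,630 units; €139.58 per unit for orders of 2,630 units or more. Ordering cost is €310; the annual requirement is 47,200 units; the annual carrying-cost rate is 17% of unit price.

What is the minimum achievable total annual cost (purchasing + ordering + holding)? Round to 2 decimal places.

H₁ = 17%×€140 = €23.8000;  H₂ = 17%×€139.58 = €23.7286
EOQ₁ = √(2×47,200×310/23.8000) = 1,108.86  (< 2,630, feasible at tier 1)
EOQ₂ = √(2×47,200×310/23.7286) = 1,110.53  (< 2,630 → use Q = 2,630 at tier-2 price)
TC(tier 1 (EOQ₁), Q≈1,108.9) = €6,634,390.97
TC(tier 2, Q≈2,630.0) = €6,624,942.61
Minimum at tier 2: €6,624,942.61

€6,624,942.61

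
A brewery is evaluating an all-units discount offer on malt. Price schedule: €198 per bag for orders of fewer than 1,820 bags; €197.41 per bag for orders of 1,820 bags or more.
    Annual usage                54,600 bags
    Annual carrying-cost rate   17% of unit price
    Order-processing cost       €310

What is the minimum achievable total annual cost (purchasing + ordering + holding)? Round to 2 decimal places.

€10,818,425.33

H₁ = 17%×€198 = €33.6600;  H₂ = 17%×€197.41 = €33.5597
EOQ₁ = √(2×54,600×310/33.6600) = 1,002.85  (< 1,820, feasible at tier 1)
EOQ₂ = √(2×54,600×310/33.5597) = 1,004.35  (< 1,820 → use Q = 1,820 at tier-2 price)
TC(tier 1 (EOQ₁), Q≈1,002.8) = €10,844,555.86
TC(tier 2, Q≈1,820.0) = €10,818,425.33
Minimum at tier 2: €10,818,425.33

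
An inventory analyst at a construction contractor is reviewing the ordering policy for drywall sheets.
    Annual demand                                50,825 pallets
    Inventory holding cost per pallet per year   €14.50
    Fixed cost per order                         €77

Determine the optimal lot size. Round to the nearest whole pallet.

735 pallets

EOQ = √(2DS/H) = √(2 × 50,825 × 77 / 14.5)
    = √(539,796.55) ≈ 734.71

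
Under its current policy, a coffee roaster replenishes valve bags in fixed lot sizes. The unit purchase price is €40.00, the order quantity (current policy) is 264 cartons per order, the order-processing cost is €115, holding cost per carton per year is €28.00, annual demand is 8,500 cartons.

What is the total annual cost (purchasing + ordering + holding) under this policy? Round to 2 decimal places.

Orders/yr = 8,500/264 = 32.197; ordering cost = 32.197 × €115 = €3,702.65
Average inventory = 264/2 = 132; holding cost = 132 × €28 = €3,696.00
Purchase cost = D·C = 8,500 × 40 = €340,000.00
Total = €3,702.65 + €3,696.00 + €340,000.00 = €347,398.65

€347,398.65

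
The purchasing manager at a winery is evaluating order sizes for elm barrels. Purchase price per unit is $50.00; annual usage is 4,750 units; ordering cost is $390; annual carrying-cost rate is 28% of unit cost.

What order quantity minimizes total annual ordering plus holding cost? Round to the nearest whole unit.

514 units

Carrying cost H = $50 × 28% = $14.0000/unit/yr
2DS/H = 2·4,750·390/14 = 264,642.86
EOQ = √264,642.86 ≈ 514.43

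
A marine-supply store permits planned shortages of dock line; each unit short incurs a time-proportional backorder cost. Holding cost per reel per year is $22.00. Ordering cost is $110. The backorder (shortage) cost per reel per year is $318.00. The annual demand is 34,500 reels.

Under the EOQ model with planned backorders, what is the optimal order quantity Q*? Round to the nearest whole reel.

Q* = √(2DS/H) · √((H + b)/b)
   = √(2 × 34,500 × 110 / 22) · √((22 + 318) / 318)
   = 587.367 × 1.0340 ≈ 607.34

607 reels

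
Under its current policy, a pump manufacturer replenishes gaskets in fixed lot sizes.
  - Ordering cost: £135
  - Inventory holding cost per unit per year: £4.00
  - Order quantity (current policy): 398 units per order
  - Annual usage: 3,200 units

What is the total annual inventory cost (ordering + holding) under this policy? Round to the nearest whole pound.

Orders/yr = 3,200/398 = 8.040; ordering cost = 8.040 × £135 = £1,085.43
Average inventory = 398/2 = 199; holding cost = 199 × £4 = £796.00
Total = £1,085.43 + £796.00 = £1,881.43

£1,881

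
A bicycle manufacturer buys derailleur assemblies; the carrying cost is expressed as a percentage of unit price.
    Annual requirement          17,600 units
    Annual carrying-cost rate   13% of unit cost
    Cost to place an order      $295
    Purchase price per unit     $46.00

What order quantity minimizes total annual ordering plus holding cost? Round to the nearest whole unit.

Holding cost per unit per year: H = 13% × $46 = $5.9800
2DS/H = 2·17,600·295/5.98 = 1,736,454.85
EOQ = √1,736,454.85 ≈ 1,317.75

1,318 units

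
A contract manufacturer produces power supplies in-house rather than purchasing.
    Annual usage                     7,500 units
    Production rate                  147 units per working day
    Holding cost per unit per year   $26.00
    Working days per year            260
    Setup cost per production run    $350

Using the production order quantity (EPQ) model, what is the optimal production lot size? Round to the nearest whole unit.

d = 7,500/260 = 28.8462 units/day;  effective holding cost H(1 − d/p) = 26·(1 − 28.8462/147) = 20.89796
Q* = √(2DS / H_eff) = √(2·7,500·350 / 20.89796) ≈ 501.22

501 units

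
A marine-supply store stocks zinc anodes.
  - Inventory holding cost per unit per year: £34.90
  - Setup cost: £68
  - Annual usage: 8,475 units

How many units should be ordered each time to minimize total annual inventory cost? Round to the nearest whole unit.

Q* = √(2·D·S / H) = √(2·8,475·68 / 34.9) = √33,025.8 ≈ 181.73

182 units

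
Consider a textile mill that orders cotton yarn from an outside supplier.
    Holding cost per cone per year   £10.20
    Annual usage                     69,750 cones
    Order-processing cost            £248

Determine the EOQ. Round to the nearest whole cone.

2DS/H = 2·69,750·248/10.2 = 3,391,764.71
EOQ = √3,391,764.71 ≈ 1,841.67

1,842 cones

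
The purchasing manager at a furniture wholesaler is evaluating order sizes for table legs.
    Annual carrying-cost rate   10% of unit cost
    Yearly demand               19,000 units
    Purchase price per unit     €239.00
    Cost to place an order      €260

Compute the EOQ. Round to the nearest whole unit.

Holding cost per unit per year: H = 10% × €239 = €23.9000
EOQ = √(2DS/H) = √(2 × 19,000 × 260 / 23.9)
    = √(413,389.12) ≈ 642.95

643 units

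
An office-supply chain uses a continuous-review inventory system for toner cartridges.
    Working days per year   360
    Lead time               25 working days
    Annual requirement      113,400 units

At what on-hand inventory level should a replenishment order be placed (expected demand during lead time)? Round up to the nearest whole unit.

Daily demand d = 113,400 / 360 = 315.000 units/day
Demand during lead time = 315.000 × 25 = 7,875.00
Reorder point = 7,875.00 → round up

7,875 units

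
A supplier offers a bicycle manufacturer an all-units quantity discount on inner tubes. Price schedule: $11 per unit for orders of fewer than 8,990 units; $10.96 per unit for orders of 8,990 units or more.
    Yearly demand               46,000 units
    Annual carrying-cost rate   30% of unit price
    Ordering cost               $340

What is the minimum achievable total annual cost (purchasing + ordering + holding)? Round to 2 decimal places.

$516,159.92

H₁ = 30%×$11 = $3.3000;  H₂ = 30%×$10.96 = $3.2880
EOQ₁ = √(2×46,000×340/3.3000) = 3,078.76  (< 8,990, feasible at tier 1)
EOQ₂ = √(2×46,000×340/3.2880) = 3,084.38  (< 8,990 → use Q = 8,990 at tier-2 price)
TC(tier 1 (EOQ₁), Q≈3,078.8) = $516,159.92
TC(tier 2, Q≈8,990.0) = $520,679.27
Minimum at tier 1 (EOQ₁): $516,159.92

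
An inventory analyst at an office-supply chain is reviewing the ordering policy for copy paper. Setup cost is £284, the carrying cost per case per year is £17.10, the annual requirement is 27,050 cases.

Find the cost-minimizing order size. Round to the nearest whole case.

Q* = √(2·D·S / H) = √(2·27,050·284 / 17.1) = √898,502.9 ≈ 947.89

948 cases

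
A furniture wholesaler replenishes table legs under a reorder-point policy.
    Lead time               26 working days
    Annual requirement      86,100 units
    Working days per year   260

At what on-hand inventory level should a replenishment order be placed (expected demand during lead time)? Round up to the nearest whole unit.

Daily demand d = 86,100 / 260 = 331.154 units/day
Demand during lead time = 331.154 × 26 = 8,610.00
Reorder point = 8,610.00 → round up

8,610 units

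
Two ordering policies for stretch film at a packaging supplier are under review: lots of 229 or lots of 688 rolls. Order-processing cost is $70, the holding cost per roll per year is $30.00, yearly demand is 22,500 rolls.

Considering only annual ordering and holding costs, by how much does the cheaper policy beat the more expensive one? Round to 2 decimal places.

$2,296.51

For each Q, cost = (D/Q)·S + (Q/2)·H.
TC(229) = (22,500/229)×70 + (229/2)×30 = $10,312.73
TC(688) = (22,500/688)×70 + (688/2)×30 = $12,609.24
|ΔTC| = |$10,312.73 − $12,609.24| = $2,296.51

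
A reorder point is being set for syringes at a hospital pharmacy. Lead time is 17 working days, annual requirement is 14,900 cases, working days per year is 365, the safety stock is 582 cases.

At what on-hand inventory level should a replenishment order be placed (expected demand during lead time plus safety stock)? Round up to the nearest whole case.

Daily demand d = 14,900 / 365 = 40.822 cases/day
Demand during lead time = 40.822 × 17 = 693.97
Reorder point = 693.97 + 582 = 1,275.97 → round up

1,276 cases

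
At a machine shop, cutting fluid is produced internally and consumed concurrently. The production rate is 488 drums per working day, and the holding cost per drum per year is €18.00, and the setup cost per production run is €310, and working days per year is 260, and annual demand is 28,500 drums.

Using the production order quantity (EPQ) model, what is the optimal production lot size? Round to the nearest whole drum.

d = 28,500/260 = 109.6154 drums/day;  effective holding cost H(1 − d/p) = 18·(1 − 109.6154/488) = 13.95681
Q* = √(2DS / H_eff) = √(2·28,500·310 / 13.95681) ≈ 1,125.19

1,125 drums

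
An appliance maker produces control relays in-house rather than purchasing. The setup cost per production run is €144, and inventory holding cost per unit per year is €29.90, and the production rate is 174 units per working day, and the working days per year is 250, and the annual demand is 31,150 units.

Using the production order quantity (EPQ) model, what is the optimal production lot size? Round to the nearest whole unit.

1,028 units

d = 31,150/250 = 124.6000 units/day;  effective holding cost H(1 − d/p) = 29.9·(1 − 124.6000/174) = 8.48885
Q* = √(2DS / H_eff) = √(2·31,150·144 / 8.48885) ≈ 1,028.02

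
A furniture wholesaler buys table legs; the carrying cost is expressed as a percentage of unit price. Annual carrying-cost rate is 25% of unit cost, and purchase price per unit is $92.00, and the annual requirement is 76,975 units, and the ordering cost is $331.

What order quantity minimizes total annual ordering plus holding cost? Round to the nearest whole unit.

1,488 units

H = i·C = 0.25 × $92 = $23.0000 per unit-year
2DS/H = 2·76,975·331/23 = 2,215,541.30
EOQ = √2,215,541.30 ≈ 1,488.47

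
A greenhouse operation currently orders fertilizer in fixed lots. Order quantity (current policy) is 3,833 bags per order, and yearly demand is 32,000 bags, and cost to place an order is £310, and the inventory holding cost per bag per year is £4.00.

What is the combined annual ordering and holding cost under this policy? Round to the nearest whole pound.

Ordering: D/Q × S = 32,000/3,833 × £310 = £2,588.05
Holding:  Q/2 × H = 3,833/2 × £4 = £7,666.00
Total = £2,588.05 + £7,666.00 = £10,254.05

£10,254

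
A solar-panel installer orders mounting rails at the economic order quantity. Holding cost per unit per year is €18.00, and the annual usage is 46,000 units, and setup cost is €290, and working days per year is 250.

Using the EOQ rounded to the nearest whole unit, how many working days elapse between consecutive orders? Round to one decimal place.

Q* = √(2·D·S / H) = √(2·46,000·290 / 18) = √1,482,222.2 ≈ 1,217.47 → Q = 1,217 units
Cycle time = (working days × Q)/D = (250 × 1,217) / 46,000 = 6.614 days

6.6 days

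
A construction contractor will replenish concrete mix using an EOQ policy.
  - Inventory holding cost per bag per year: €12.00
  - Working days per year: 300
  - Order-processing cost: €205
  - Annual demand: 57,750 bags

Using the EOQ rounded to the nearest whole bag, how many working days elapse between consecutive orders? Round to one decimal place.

Q* = √(2·D·S / H) = √(2·57,750·205 / 12) = √1,973,125.0 ≈ 1,404.68 → Q = 1,405 bags
Days between orders = 300 / (D/Q) = 300 / 41.103 ≈ 7.299

7.3 days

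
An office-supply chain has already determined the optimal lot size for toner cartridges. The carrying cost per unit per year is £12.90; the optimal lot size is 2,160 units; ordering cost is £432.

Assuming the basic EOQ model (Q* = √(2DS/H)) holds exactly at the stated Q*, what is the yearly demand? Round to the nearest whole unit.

Since Q* = (2DS/H)^½, squaring gives Q*²·H = 2DS.
D = Q²H / (2S) = 2,160² × 12.9 / (2 × 432) = 69,660.00

69,660 units per year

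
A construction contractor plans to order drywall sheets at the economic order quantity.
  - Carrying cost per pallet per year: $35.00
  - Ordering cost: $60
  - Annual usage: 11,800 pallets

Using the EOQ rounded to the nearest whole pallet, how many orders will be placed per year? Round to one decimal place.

Optimal lot size Q* = (2 × 11,800 × $60 / $35)^½ ≈ 201.14 → Q = 201
N = D/Q = 11,800/201 ≈ 58.706 orders/yr

58.7 orders per year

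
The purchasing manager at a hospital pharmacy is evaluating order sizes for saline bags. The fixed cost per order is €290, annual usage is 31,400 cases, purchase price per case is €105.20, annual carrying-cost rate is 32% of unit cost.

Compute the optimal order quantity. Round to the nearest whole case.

736 cases

Carrying cost H = €105.2 × 32% = €33.6640/case/yr
2DS/H = 2·31,400·290/33.664 = 540,993.35
EOQ = √540,993.35 ≈ 735.52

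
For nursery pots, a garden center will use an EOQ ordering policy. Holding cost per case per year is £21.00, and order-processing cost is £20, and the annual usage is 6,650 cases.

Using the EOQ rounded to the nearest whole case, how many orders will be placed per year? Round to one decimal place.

Q* = √(2·D·S / H) = √(2·6,650·20 / 21) = √12,666.7 ≈ 112.55 → Q = 113
N = D/Q = 6,650/113 ≈ 58.850 orders/yr

58.8 orders per year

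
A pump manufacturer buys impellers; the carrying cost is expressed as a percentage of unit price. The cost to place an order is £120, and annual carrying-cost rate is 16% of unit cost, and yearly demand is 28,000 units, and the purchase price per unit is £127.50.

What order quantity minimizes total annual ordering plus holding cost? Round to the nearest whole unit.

574 units

H = i·C = 0.16 × £127.5 = £20.4000 per unit-year
EOQ = √(2DS/H) = √(2 × 28,000 × 120 / 20.4)
    = √(329,411.76) ≈ 573.94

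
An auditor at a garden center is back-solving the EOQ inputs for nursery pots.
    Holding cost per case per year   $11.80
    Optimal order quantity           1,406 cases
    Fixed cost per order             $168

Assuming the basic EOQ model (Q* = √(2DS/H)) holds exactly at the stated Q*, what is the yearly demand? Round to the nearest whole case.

Since Q* = (2DS/H)^½, squaring gives Q*²·H = 2DS.
D = Q²H / (2S) = 1,406² × 11.8 / (2 × 168) = 69,424.60

69,425 cases per year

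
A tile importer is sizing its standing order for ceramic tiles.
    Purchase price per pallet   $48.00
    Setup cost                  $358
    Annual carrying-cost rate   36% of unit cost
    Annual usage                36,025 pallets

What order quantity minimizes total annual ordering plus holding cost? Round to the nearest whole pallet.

Holding cost per pallet per year: H = 36% × $48 = $17.2800
EOQ = √(2DS/H) = √(2 × 36,025 × 358 / 17.28)
    = √(1,492,702.55) ≈ 1,221.76

1,222 pallets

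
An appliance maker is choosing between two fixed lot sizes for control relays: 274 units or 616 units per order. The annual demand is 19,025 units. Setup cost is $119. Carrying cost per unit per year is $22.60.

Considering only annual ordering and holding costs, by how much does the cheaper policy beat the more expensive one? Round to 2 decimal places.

TC(Q) = (D/Q)S + (Q/2)H
TC(274) = (19,025/274)×119 + (274/2)×22.6 = $11,358.88
TC(616) = (19,025/616)×119 + (616/2)×22.6 = $10,636.08
|ΔTC| = |$11,358.88 − $10,636.08| = $722.80

$722.80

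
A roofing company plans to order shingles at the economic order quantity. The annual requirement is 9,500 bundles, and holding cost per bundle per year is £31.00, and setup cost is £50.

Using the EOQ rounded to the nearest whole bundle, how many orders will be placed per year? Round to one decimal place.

54.3 orders per year

Q* = √(2·D·S / H) = √(2·9,500·50 / 31) = √30,645.2 ≈ 175.06 → Q = 175
Orders per year = D/Q = 9,500 / 175 = 54.286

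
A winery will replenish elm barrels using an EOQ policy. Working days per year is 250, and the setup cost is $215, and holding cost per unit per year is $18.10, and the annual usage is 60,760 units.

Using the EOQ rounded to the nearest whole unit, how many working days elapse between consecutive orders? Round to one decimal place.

4.9 days

Optimal lot size Q* = (2 × 60,760 × $215 / $18.1)^½ ≈ 1,201.44 → Q = 1,201 units
T = Q/D × 250 days = 1,201/60,760 × 250 = 4.942 days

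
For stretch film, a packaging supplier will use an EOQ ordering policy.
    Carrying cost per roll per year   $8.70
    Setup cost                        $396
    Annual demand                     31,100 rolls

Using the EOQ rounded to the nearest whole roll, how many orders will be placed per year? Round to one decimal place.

2DS/H = 2·31,100·396/8.7 = 2,831,172.41
EOQ = √2,831,172.41 ≈ 1,682.61 → Q = 1,683
Orders per year = D/Q = 31,100 / 1,683 = 18.479

18.5 orders per year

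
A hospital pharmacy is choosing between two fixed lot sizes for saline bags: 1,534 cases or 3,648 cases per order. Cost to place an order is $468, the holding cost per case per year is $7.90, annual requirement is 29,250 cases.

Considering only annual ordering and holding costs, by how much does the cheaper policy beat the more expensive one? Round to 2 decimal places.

Annual cost at Q: ordering D·S/Q plus holding Q·H/2.
TC(1,534) = (29,250/1,534)×468 + (1,534/2)×7.9 = $14,983.03
TC(3,648) = (29,250/3,648)×468 + (3,648/2)×7.9 = $18,162.07
|ΔTC| = |$14,983.03 − $18,162.07| = $3,179.04

$3,179.04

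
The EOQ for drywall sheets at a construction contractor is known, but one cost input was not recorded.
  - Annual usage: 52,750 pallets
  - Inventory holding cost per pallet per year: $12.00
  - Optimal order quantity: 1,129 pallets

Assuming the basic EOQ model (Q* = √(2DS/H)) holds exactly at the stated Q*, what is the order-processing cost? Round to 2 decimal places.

$144.98

EOQ relation: Q² = 2DS/H, so rearrange for the unknown.
S = Q²H / (2D) = 1,129² × 12 / (2 × 52,750) = 144.9829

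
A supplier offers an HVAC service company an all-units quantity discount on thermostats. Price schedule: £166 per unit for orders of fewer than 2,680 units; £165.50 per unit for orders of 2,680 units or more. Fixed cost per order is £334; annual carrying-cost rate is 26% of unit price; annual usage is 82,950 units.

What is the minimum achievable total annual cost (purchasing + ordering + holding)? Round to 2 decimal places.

H₁ = 26%×£166 = £43.1600;  H₂ = 26%×£165.50 = £43.0300
EOQ₁ = √(2×82,950×334/43.1600) = 1,133.07  (< 2,680, feasible at tier 1)
EOQ₂ = √(2×82,950×334/43.0300) = 1,134.78  (< 2,680 → use Q = 2,680 at tier-2 price)
TC(tier 1 (EOQ₁), Q≈1,133.1) = £13,818,603.18
TC(tier 2, Q≈2,680.0) = £13,796,223.00
Minimum at tier 2: £13,796,223.00

£13,796,223.00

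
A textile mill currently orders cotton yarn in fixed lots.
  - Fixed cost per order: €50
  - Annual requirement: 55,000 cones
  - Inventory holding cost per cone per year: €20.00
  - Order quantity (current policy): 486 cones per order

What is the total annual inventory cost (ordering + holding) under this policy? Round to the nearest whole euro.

€10,518

Orders/yr = 55,000/486 = 113.169; ordering cost = 113.169 × €50 = €5,658.44
Average inventory = 486/2 = 243; holding cost = 243 × €20 = €4,860.00
Total = €5,658.44 + €4,860.00 = €10,518.44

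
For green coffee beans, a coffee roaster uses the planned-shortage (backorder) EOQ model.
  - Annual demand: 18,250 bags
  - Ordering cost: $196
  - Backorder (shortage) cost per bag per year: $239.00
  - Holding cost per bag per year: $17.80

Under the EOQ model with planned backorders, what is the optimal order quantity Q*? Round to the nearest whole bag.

Basic EOQ = √(2·18,250·196/17.8) = 633.964
Backorder adjustment √((H+b)/b) = √((17.8+239)/239) = 1.0366
Q* = 633.964 × 1.0366 ≈ 657.15

657 bags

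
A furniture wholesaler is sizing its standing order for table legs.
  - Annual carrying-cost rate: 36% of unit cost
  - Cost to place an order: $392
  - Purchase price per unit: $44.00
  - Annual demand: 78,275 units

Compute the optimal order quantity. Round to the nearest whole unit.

1,968 units

Holding cost per unit per year: H = 36% × $44 = $15.8400
2DS/H = 2·78,275·392/15.84 = 3,874,217.17
EOQ = √3,874,217.17 ≈ 1,968.30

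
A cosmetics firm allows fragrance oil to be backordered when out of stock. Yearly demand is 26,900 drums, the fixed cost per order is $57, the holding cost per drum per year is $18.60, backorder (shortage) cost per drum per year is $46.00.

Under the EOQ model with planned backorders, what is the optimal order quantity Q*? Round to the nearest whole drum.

481 drums

Basic EOQ = √(2·26,900·57/18.6) = 406.043
Backorder adjustment √((H+b)/b) = √((18.6+46)/46) = 1.1851
Q* = 406.043 × 1.1851 ≈ 481.18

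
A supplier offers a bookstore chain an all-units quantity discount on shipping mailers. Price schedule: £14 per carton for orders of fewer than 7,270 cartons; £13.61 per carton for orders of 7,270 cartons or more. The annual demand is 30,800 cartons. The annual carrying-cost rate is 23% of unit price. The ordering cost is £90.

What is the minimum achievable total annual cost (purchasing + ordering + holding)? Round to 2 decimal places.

£430,947.93

H₁ = 23%×£14 = £3.2200;  H₂ = 23%×£13.61 = £3.1303
EOQ₁ = √(2×30,800×90/3.2200) = 1,312.15  (< 7,270, feasible at tier 1)
EOQ₂ = √(2×30,800×90/3.1303) = 1,330.82  (< 7,270 → use Q = 7,270 at tier-2 price)
TC(tier 1 (EOQ₁), Q≈1,312.2) = £435,425.12
TC(tier 2, Q≈7,270.0) = £430,947.93
Minimum at tier 2: £430,947.93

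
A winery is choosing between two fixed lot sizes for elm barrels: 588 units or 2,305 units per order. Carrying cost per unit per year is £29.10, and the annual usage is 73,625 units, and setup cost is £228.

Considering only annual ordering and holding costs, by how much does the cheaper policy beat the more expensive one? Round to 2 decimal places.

£3,716.53

TC(Q) = (D/Q)S + (Q/2)H
TC(588) = (73,625/588)×228 + (588/2)×29.1 = £37,103.87
TC(2,305) = (73,625/2,305)×228 + (2,305/2)×29.1 = £40,820.40
|ΔTC| = |£37,103.87 − £40,820.40| = £3,716.53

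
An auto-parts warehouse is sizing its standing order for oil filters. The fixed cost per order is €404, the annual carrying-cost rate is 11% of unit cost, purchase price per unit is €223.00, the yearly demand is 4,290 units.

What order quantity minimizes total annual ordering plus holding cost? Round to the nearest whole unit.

376 units

Holding cost per unit per year: H = 11% × €223 = €24.5300
Q* = √(2·D·S / H) = √(2·4,290·404 / 24.53) = √141,309.4 ≈ 375.91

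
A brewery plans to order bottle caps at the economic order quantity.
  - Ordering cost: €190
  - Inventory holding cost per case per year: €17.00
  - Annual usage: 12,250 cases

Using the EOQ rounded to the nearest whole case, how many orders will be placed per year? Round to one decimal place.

23.4 orders per year

Optimal lot size Q* = (2 × 12,250 × €190 / €17)^½ ≈ 523.28 → Q = 523
N = D/Q = 12,250/523 ≈ 23.423 orders/yr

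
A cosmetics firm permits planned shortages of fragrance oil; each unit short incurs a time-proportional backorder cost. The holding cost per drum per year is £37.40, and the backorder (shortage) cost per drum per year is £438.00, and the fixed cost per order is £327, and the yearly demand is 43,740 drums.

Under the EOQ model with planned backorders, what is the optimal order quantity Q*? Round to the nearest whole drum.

911 drums

Basic EOQ = √(2·43,740·327/37.4) = 874.566
Backorder adjustment √((H+b)/b) = √((37.4+438)/438) = 1.0418
Q* = 874.566 × 1.0418 ≈ 911.14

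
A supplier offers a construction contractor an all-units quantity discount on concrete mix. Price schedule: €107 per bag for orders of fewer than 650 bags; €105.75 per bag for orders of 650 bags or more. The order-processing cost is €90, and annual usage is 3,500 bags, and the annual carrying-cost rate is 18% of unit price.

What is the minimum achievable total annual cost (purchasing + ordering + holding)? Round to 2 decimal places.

€376,795.99

H₁ = 18%×€107 = €19.2600;  H₂ = 18%×€105.75 = €19.0350
EOQ₁ = √(2×3,500×90/19.2600) = 180.86  (< 650, feasible at tier 1)
EOQ₂ = √(2×3,500×90/19.0350) = 181.93  (< 650 → use Q = 650 at tier-2 price)
TC(tier 1 (EOQ₁), Q≈180.9) = €377,983.36
TC(tier 2, Q≈650.0) = €376,795.99
Minimum at tier 2: €376,795.99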